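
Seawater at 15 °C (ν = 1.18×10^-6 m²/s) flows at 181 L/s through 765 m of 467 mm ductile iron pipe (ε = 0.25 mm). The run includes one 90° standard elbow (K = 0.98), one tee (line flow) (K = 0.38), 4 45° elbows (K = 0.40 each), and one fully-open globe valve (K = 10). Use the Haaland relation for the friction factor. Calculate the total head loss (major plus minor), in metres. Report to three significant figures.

H_L ≈ 2.41 m

V = 4Q/(πD²) = 1.057 m/s; V²/2g = 0.05691 m
Re = 4.18×10^5, ε/D = 5.35×10^-4 → f = 0.01794 (Haaland)
Major: h_f = f(L/D)·V²/2g = 0.01794·1638·0.05691 = 1.673 m
Minor: ΣK = 13.0; h_m = ΣK·V²/2g = 0.7376 m
Total H_L = 1.673 + 0.7376 = 2.410 m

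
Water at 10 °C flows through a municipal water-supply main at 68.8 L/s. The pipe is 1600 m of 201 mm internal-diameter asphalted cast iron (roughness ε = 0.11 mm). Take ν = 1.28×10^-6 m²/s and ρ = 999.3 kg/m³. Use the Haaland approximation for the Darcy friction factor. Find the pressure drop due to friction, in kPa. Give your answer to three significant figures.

Δp ≈ 340 kPa

V = 4Q/(πD²) = 4·0.0688/(π·0.201²) = 2.168 m/s
Re = VD/ν = 2.168·0.201/1.28×10^-6 = 3.40×10^5 → turbulent
ε/D = 0.11/201 = 5.47×10^-4
Haaland: f = 0.01821
h_f = f(L/D)V²/(2g) = 0.01821·(1600/0.201)·2.168²/(2·9.81) = 34.73 m
Δp = ρg·h_f = 999.3·9.81·34.73 = 340.4 kPa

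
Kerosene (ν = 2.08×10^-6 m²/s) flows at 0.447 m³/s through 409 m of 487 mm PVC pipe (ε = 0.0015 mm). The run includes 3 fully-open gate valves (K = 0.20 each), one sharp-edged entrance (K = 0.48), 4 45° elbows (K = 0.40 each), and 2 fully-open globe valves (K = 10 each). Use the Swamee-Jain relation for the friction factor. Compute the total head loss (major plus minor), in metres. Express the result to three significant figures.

V = 4Q/(πD²) = 2.400 m/s; V²/2g = 0.2935 m
Re = 5.62×10^5, ε/D = 3.08×10^-6 → f = 0.01288 (Swamee-Jain)
Major: h_f = f(L/D)·V²/2g = 0.01288·839.8·0.2935 = 3.174 m
Minor: ΣK = 22.7; h_m = ΣK·V²/2g = 6.657 m
Total H_L = 3.174 + 6.657 = 9.831 m

H_L ≈ 9.83 m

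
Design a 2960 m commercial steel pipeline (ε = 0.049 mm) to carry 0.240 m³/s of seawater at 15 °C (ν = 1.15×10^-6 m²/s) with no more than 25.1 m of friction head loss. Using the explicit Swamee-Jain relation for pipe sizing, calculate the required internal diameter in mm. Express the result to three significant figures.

D ≈ 385 mm

Swamee-Jain (Type III): D = 0.66·[ε^1.25·(LQ²/(gh_f))^4.75 + ν·Q^9.4·(L/(gh_f))^5.2]^0.04
LQ²/(gh_f) = 0.6924; L/(gh_f) = 12.02
Term 1 = ε^1.25·(…)^4.75 = 7.15×10^-7; Term 2 = ν·Q^9.4·(…)^5.2 = 7.09×10^-7
D = 0.66·(7.15×10^-7 + 7.09×10^-7)^0.04 = 0.3852 m = 385 mm
Check: V = 2.06 m/s, Re = 6.90×10^5, f = 0.01432, h_f = 23.8 m ≈ 25.1 m ✓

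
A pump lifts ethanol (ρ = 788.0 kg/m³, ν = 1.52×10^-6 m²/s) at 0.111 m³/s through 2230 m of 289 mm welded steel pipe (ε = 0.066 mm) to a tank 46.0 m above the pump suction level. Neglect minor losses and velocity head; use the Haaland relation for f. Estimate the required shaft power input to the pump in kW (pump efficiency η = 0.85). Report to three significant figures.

P_shaft ≈ 64.8 kW

V = 4Q/(πD²) = 1.692 m/s; Re = 3.22×10^5; ε/D = 2.28×10^-4; f = 0.01616
h_f = f(L/D)V²/2g = 18.20 m
Total head H = z + h_f = 46.0 + 18.20 = 64.20 m
P_hyd = ρgQH = 788.0·9.81·0.111·64.20 = 55.09 kW
P_shaft = P_hyd/η = 55.09/0.85 = 64.81 kW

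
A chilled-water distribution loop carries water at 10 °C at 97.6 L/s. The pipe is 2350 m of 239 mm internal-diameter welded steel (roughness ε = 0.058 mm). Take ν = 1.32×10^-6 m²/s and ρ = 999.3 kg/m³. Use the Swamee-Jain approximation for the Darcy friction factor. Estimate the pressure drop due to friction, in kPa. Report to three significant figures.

V = 4Q/(πD²) = 4·0.0976/(π·0.239²) = 2.176 m/s
Re = VD/ν = 2.176·0.239/1.32×10^-6 = 3.94×10^5 → turbulent
ε/D = 0.058/239 = 2.43×10^-4
Swamee-Jain: f = 0.01622
h_f = f(L/D)V²/(2g) = 0.01622·(2350/0.239)·2.176²/(2·9.81) = 38.46 m
Δp = ρg·h_f = 999.3·9.81·38.46 = 377.0 kPa

Δp ≈ 377 kPa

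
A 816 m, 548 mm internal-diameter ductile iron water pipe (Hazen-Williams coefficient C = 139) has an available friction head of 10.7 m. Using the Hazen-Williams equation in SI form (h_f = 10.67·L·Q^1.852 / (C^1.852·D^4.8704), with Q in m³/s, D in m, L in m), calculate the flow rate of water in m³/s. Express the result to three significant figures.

Q ≈ 0.767 m³/s

Rearranging: Q = [h_f·C^1.852·D^4.8704 / (10.67·L)]^(1/1.852)
Q = [10.7·139^1.852·0.548^4.8704 / (10.67·816)]^0.540 = 0.7665 m³/s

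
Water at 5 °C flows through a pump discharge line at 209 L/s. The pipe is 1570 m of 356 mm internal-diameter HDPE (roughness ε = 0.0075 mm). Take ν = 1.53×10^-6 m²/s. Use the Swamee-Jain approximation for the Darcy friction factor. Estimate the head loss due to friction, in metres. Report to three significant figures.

V = 4Q/(πD²) = 4·0.209/(π·0.356²) = 2.100 m/s
Re = VD/ν = 2.100·0.356/1.53×10^-6 = 4.89×10^5 → turbulent
ε/D = 0.0075/356 = 2.11×10^-5
Swamee-Jain: f = 0.01347
h_f = f(L/D)V²/(2g) = 0.01347·(1570/0.356)·2.100²/(2·9.81) = 13.35 m

h_f ≈ 13.4 m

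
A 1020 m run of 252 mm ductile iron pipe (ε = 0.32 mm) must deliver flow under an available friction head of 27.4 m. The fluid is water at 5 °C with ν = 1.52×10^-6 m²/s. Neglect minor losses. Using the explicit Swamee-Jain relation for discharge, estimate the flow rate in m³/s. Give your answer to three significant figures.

Swamee-Jain (Type II): Q = -0.965·√(gD⁵h_f/L)·ln[ε/(3.7D) + √(3.17ν²L/(gD³h_f))]
√(gD⁵h_f/L) = √(9.81·0.252⁵·27.4/1020) = 0.01636
ε/(3.7D) = 3.43×10^-4; √(3.17ν²L/(gD³h_f)) = 4.17×10^-5
Q = -0.965·0.01636·ln(3.849×10^-4) = 0.1242 m³/s
Check: V = 2.49 m/s, Re = 4.13×10^5, f = 0.02157, h_f = 27.6 m ≈ 27.4 m ✓

Q ≈ 0.124 m³/s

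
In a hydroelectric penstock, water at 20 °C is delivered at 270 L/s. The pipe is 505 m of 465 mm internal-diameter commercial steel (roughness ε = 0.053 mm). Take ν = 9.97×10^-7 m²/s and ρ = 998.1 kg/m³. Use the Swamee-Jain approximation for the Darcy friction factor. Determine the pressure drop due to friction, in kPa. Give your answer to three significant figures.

V = 4Q/(πD²) = 4·0.270/(π·0.465²) = 1.590 m/s
Re = VD/ν = 1.590·0.465/9.97×10^-7 = 7.42×10^5 → turbulent
ε/D = 0.053/465 = 1.14×10^-4
Swamee-Jain: f = 0.01406
h_f = f(L/D)V²/(2g) = 0.01406·(505/0.465)·1.590²/(2·9.81) = 1.967 m
Δp = ρg·h_f = 998.1·9.81·1.967 = 19.26 kPa

Δp ≈ 19.3 kPa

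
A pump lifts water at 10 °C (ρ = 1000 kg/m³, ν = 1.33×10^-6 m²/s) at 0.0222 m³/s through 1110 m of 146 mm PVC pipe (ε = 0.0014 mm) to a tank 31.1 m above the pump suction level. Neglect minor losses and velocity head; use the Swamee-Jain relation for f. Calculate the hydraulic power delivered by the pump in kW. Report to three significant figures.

V = 4Q/(πD²) = 1.326 m/s; Re = 1.46×10^5; ε/D = 9.59×10^-6; f = 0.01661
h_f = f(L/D)V²/2g = 11.32 m
Total head H = z + h_f = 31.1 + 11.32 = 42.42 m
P_hyd = ρgQH = 1000·9.81·0.0222·42.42 = 9.238 kW

P_hyd ≈ 9.24 kW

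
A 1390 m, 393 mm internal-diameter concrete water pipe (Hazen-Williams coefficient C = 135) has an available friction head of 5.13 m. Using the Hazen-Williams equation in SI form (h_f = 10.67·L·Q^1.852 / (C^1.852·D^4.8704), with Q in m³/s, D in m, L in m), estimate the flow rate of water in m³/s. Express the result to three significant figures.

Rearranging: Q = [h_f·C^1.852·D^4.8704 / (10.67·L)]^(1/1.852)
Q = [5.13·135^1.852·0.393^4.8704 / (10.67·1390)]^0.540 = 0.1566 m³/s

Q ≈ 0.157 m³/s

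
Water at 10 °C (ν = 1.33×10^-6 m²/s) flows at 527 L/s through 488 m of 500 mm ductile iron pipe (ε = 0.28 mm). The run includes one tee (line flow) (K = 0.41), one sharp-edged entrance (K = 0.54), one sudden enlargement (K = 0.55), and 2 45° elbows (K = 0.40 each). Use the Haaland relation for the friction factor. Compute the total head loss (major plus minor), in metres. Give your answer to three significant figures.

H_L ≈ 7.14 m

V = 4Q/(πD²) = 2.684 m/s; V²/2g = 0.3672 m
Re = 1.01×10^6, ε/D = 5.60×10^-4 → f = 0.01757 (Haaland)
Major: h_f = f(L/D)·V²/2g = 0.01757·976.0·0.3672 = 6.296 m
Minor: ΣK = 2.30; h_m = ΣK·V²/2g = 0.8445 m
Total H_L = 6.296 + 0.8445 = 7.140 m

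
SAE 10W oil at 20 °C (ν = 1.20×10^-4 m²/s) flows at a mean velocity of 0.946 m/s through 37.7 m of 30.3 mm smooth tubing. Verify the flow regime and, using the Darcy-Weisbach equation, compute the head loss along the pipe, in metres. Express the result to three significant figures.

h_f ≈ 15.2 m

Re = VD/ν = 0.946·0.03030/1.20×10^-4 = 239 → laminar (Re < 2300)
f = 64/Re = 0.2679
h_f = f(L/D)V²/(2g) = 0.2679·(37.7/0.03030)·0.946²/(2·9.81) = 15.21 m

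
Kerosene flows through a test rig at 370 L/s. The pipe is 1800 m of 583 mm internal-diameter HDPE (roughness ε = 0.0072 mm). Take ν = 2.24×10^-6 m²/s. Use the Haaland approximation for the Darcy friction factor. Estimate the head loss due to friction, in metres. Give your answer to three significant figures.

V = 4Q/(πD²) = 4·0.370/(π·0.583²) = 1.386 m/s
Re = VD/ν = 1.386·0.583/2.24×10^-6 = 3.61×10^5 → turbulent
ε/D = 0.0072/583 = 1.23×10^-5
Haaland: f = 0.01397
h_f = f(L/D)V²/(2g) = 0.01397·(1800/0.583)·1.386²/(2·9.81) = 4.224 m

h_f ≈ 4.22 m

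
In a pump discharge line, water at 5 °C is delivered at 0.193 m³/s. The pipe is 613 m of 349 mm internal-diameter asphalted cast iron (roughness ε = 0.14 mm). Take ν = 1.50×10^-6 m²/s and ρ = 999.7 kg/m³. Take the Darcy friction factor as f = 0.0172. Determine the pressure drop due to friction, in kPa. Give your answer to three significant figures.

Δp ≈ 61.5 kPa

V = 4Q/(πD²) = 4·0.193/(π·0.349²) = 2.018 m/s
h_f = f(L/D)V²/(2g) = 0.01720·(613/0.349)·2.018²/(2·9.81) = 6.268 m
Δp = ρg·h_f = 999.7·9.81·6.268 = 61.47 kPa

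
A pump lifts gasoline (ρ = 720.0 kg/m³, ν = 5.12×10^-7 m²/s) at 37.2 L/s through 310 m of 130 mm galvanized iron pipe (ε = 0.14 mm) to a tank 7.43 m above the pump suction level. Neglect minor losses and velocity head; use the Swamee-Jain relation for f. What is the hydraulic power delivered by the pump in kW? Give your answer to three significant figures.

V = 4Q/(πD²) = 2.803 m/s; Re = 7.12×10^5; ε/D = 0.00108; f = 0.02050
h_f = f(L/D)V²/2g = 19.57 m
Total head H = z + h_f = 7.43 + 19.57 = 27.00 m
P_hyd = ρgQH = 720.0·9.81·0.0372·27.00 = 7.095 kW

P_hyd ≈ 7.09 kW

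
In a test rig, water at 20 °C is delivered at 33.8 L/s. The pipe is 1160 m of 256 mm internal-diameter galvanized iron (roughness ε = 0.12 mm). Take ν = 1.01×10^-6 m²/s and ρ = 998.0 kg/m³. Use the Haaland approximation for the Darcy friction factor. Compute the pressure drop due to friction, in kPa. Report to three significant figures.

Δp ≈ 18.3 kPa

V = 4Q/(πD²) = 4·0.0338/(π·0.256²) = 0.6567 m/s
Re = VD/ν = 0.6567·0.256/1.01×10^-6 = 1.66×10^5 → turbulent
ε/D = 0.12/256 = 4.69×10^-4
Haaland: f = 0.01880
h_f = f(L/D)V²/(2g) = 0.01880·(1160/0.256)·0.6567²/(2·9.81) = 1.872 m
Δp = ρg·h_f = 998.0·9.81·1.872 = 18.33 kPa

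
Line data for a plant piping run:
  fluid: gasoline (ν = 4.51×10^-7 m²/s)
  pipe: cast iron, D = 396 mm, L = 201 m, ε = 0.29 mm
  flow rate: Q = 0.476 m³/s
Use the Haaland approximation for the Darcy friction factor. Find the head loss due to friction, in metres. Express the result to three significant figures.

V = 4Q/(πD²) = 4·0.476/(π·0.396²) = 3.865 m/s
Re = VD/ν = 3.865·0.396/4.51×10^-7 = 3.39×10^6 → turbulent
ε/D = 0.29/396 = 7.32×10^-4
Haaland: f = 0.01836
h_f = f(L/D)V²/(2g) = 0.01836·(201/0.396)·3.865²/(2·9.81) = 7.096 m

h_f ≈ 7.10 m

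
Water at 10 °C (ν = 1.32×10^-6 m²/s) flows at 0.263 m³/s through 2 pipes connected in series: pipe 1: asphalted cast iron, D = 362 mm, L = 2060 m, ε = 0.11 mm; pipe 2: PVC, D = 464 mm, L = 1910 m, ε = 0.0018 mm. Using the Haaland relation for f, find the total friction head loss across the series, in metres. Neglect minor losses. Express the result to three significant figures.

H ≈ 36.6 m

Pipe 1: V = 2.555 m/s, Re = 7.01×10^5, ε/D = 3.04×10^-4, f = 0.01588, h_1 = f(L/D)V²/2g = 30.07 m
Pipe 2: V = 1.555 m/s, Re = 5.47×10^5, ε/D = 3.88×10^-6, f = 0.01290, h_2 = f(L/D)V²/2g = 6.548 m
Series → Q common, losses add: H = Σh = 36.62 m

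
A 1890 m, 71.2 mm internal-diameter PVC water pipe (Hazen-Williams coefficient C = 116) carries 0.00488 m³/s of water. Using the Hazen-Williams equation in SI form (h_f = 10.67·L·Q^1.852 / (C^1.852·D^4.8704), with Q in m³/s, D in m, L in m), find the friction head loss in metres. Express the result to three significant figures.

h_f ≈ 61.5 m

h_f = 10.67·1890·0.00488^1.852 / (116^1.852·0.0712^4.8704) = 61.53 m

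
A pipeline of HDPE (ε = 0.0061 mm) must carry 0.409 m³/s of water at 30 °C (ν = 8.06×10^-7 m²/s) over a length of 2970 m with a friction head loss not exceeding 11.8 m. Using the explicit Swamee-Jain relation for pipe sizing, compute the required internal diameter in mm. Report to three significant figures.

Swamee-Jain (Type III): D = 0.66·[ε^1.25·(LQ²/(gh_f))^4.75 + ν·Q^9.4·(L/(gh_f))^5.2]^0.04
LQ²/(gh_f) = 4.292; L/(gh_f) = 25.66
Term 1 = ε^1.25·(…)^4.75 = 3.07×10^-4; Term 2 = ν·Q^9.4·(…)^5.2 = 0.00384
D = 0.66·(3.07×10^-4 + 0.00384)^0.04 = 0.5300 m = 530 mm
Check: V = 1.85 m/s, Re = 1.22×10^6, f = 0.01155, h_f = 11.3 m ≈ 11.8 m ✓

D ≈ 530 mm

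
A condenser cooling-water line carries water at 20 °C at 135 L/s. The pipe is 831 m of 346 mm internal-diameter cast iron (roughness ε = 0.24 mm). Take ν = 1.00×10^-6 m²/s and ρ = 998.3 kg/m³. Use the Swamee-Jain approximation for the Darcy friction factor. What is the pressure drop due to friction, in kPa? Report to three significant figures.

V = 4Q/(πD²) = 4·0.135/(π·0.346²) = 1.436 m/s
Re = VD/ν = 1.436·0.346/1.00×10^-6 = 4.97×10^5 → turbulent
ε/D = 0.24/346 = 6.94×10^-4
Swamee-Jain: f = 0.01889
h_f = f(L/D)V²/(2g) = 0.01889·(831/0.346)·1.436²/(2·9.81) = 4.768 m
Δp = ρg·h_f = 998.3·9.81·4.768 = 46.69 kPa

Δp ≈ 46.7 kPa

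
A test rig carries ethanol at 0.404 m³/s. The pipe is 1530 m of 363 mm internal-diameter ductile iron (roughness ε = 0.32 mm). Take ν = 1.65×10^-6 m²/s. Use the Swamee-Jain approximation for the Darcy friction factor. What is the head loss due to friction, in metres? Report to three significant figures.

h_f ≈ 63.9 m

V = 4Q/(πD²) = 4·0.404/(π·0.363²) = 3.904 m/s
Re = VD/ν = 3.904·0.363/1.65×10^-6 = 8.59×10^5 → turbulent
ε/D = 0.32/363 = 8.82×10^-4
Swamee-Jain: f = 0.01953
h_f = f(L/D)V²/(2g) = 0.01953·(1530/0.363)·3.904²/(2·9.81) = 63.94 m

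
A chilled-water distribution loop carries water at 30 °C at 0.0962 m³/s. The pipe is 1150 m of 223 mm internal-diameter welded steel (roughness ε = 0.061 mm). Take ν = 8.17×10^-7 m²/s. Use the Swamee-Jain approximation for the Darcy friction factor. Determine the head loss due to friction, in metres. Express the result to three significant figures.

V = 4Q/(πD²) = 4·0.0962/(π·0.223²) = 2.463 m/s
Re = VD/ν = 2.463·0.223/8.17×10^-7 = 6.72×10^5 → turbulent
ε/D = 0.061/223 = 2.74×10^-4
Swamee-Jain: f = 0.01584
h_f = f(L/D)V²/(2g) = 0.01584·(1150/0.223)·2.463²/(2·9.81) = 25.26 m

h_f ≈ 25.3 m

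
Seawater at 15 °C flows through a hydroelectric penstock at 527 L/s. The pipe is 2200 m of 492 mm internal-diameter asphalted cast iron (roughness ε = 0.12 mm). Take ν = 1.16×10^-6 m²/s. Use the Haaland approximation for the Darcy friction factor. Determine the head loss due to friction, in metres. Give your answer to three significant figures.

h_f ≈ 26.2 m

V = 4Q/(πD²) = 4·0.527/(π·0.492²) = 2.772 m/s
Re = VD/ν = 2.772·0.492/1.16×10^-6 = 1.18×10^6 → turbulent
ε/D = 0.12/492 = 2.44×10^-4
Haaland: f = 0.01496
h_f = f(L/D)V²/(2g) = 0.01496·(2200/0.492)·2.772²/(2·9.81) = 26.20 m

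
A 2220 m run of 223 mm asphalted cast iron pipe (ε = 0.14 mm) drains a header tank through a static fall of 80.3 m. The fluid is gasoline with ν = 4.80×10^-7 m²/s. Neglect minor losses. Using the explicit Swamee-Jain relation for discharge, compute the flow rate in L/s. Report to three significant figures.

Swamee-Jain (Type II): Q = -0.965·√(gD⁵h_f/L)·ln[ε/(3.7D) + √(3.17ν²L/(gD³h_f))]
√(gD⁵h_f/L) = √(9.81·0.223⁵·80.3/2220) = 0.01399
ε/(3.7D) = 1.70×10^-4; √(3.17ν²L/(gD³h_f)) = 1.36×10^-5
Q = -0.965·0.01399·ln(1.833×10^-4) = 0.1162 m³/s
Check: V = 2.97 m/s, Re = 1.38×10^6, f = 0.01798, h_f = 80.7 m ≈ 80.3 m ✓

Q ≈ 116 L/s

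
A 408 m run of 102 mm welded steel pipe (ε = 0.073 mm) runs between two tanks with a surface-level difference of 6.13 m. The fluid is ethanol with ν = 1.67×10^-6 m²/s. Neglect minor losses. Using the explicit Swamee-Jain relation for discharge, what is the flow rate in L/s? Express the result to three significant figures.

Q ≈ 9.54 L/s

Swamee-Jain (Type II): Q = -0.965·√(gD⁵h_f/L)·ln[ε/(3.7D) + √(3.17ν²L/(gD³h_f))]
√(gD⁵h_f/L) = √(9.81·0.102⁵·6.13/408) = 0.001276
ε/(3.7D) = 1.93×10^-4; √(3.17ν²L/(gD³h_f)) = 2.38×10^-4
Q = -0.965·0.001276·ln(4.312×10^-4) = 0.009539 m³/s
Check: V = 1.17 m/s, Re = 7.13×10^4, f = 0.02218, h_f = 6.16 m ≈ 6.13 m ✓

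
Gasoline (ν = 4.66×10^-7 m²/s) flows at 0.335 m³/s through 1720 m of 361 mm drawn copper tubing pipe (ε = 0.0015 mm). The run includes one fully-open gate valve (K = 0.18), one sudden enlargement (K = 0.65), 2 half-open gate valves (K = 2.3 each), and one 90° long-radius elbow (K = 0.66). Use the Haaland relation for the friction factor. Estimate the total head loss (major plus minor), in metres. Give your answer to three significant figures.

V = 4Q/(πD²) = 3.273 m/s; V²/2g = 0.5460 m
Re = 2.54×10^6, ε/D = 4.16×10^-6 → f = 0.01010 (Haaland)
Major: h_f = f(L/D)·V²/2g = 0.01010·4765·0.5460 = 26.28 m
Minor: ΣK = 6.09; h_m = ΣK·V²/2g = 3.325 m
Total H_L = 26.28 + 3.325 = 29.61 m

H_L ≈ 29.6 m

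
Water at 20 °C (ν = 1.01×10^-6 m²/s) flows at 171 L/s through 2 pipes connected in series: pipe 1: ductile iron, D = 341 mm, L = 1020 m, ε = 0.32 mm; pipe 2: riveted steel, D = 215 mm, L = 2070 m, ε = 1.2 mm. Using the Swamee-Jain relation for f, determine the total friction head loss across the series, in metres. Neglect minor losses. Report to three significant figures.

H ≈ 354 m

Pipe 1: V = 1.872 m/s, Re = 6.32×10^5, ε/D = 9.38×10^-4, f = 0.01995, h_1 = f(L/D)V²/2g = 10.66 m
Pipe 2: V = 4.710 m/s, Re = 1.00×10^6, ε/D = 0.00558, f = 0.03155, h_2 = f(L/D)V²/2g = 343.5 m
Series → Q common, losses add: H = Σh = 354.1 m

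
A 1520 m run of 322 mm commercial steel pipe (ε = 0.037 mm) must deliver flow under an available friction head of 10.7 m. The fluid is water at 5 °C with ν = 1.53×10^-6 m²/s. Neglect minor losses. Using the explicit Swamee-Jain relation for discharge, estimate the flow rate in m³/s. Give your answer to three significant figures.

Swamee-Jain (Type II): Q = -0.965·√(gD⁵h_f/L)·ln[ε/(3.7D) + √(3.17ν²L/(gD³h_f))]
√(gD⁵h_f/L) = √(9.81·0.322⁵·10.7/1520) = 0.01546
ε/(3.7D) = 3.11×10^-5; √(3.17ν²L/(gD³h_f)) = 5.67×10^-5
Q = -0.965·0.01546·ln(8.779×10^-5) = 0.1394 m³/s
Check: V = 1.71 m/s, Re = 3.60×10^5, f = 0.01521, h_f = 10.7 m ≈ 10.7 m ✓

Q ≈ 0.139 m³/s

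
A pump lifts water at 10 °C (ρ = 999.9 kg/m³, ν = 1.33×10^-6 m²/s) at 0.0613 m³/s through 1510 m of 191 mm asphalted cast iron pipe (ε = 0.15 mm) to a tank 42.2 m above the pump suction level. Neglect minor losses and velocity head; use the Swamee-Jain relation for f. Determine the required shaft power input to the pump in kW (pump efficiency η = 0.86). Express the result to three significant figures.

P_shaft ≈ 55.0 kW

V = 4Q/(πD²) = 2.139 m/s; Re = 3.07×10^5; ε/D = 7.85×10^-4; f = 0.01978
h_f = f(L/D)V²/2g = 36.48 m
Total head H = z + h_f = 42.2 + 36.48 = 78.68 m
P_hyd = ρgQH = 999.9·9.81·0.0613·78.68 = 47.31 kW
P_shaft = P_hyd/η = 47.31/0.86 = 55.01 kW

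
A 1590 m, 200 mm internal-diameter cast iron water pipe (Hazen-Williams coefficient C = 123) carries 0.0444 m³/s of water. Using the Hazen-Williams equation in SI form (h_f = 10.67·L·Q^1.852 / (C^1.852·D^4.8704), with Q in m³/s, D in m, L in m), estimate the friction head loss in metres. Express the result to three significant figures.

h_f ≈ 18.1 m

h_f = 10.67·1590·0.0444^1.852 / (123^1.852·0.200^4.8704) = 18.12 m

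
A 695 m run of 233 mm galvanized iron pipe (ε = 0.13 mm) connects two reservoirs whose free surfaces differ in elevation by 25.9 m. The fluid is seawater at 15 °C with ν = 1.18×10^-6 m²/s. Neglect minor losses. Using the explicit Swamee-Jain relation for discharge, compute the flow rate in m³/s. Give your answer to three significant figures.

Q ≈ 0.132 m³/s

Swamee-Jain (Type II): Q = -0.965·√(gD⁵h_f/L)·ln[ε/(3.7D) + √(3.17ν²L/(gD³h_f))]
√(gD⁵h_f/L) = √(9.81·0.233⁵·25.9/695) = 0.01584
ε/(3.7D) = 1.51×10^-4; √(3.17ν²L/(gD³h_f)) = 3.09×10^-5
Q = -0.965·0.01584·ln(1.817×10^-4) = 0.1317 m³/s
Check: V = 3.09 m/s, Re = 6.10×10^5, f = 0.01797, h_f = 26.1 m ≈ 25.9 m ✓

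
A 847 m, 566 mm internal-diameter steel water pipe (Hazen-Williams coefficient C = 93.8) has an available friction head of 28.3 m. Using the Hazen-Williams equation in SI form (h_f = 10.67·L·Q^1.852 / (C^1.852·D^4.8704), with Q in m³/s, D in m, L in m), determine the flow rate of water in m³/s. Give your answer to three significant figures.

Rearranging: Q = [h_f·C^1.852·D^4.8704 / (10.67·L)]^(1/1.852)
Q = [28.3·93.8^1.852·0.566^4.8704 / (10.67·847)]^0.540 = 0.9332 m³/s

Q ≈ 0.933 m³/s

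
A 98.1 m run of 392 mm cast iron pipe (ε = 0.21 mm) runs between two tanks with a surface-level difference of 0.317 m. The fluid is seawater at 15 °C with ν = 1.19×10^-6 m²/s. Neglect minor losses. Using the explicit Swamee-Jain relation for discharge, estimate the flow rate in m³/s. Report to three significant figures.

Q ≈ 0.141 m³/s

Swamee-Jain (Type II): Q = -0.965·√(gD⁵h_f/L)·ln[ε/(3.7D) + √(3.17ν²L/(gD³h_f))]
√(gD⁵h_f/L) = √(9.81·0.392⁵·0.317/98.1) = 0.01713
ε/(3.7D) = 1.45×10^-4; √(3.17ν²L/(gD³h_f)) = 4.85×10^-5
Q = -0.965·0.01713·ln(1.933×10^-4) = 0.1414 m³/s
Check: V = 1.17 m/s, Re = 3.86×10^5, f = 0.01824, h_f = 0.319 m ≈ 0.317 m ✓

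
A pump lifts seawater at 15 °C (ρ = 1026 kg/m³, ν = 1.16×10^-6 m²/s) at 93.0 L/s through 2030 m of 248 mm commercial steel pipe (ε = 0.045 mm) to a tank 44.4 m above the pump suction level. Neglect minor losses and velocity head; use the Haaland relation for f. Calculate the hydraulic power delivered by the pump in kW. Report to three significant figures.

V = 4Q/(πD²) = 1.925 m/s; Re = 4.12×10^5; ε/D = 1.81×10^-4; f = 0.01539
h_f = f(L/D)V²/2g = 23.80 m
Total head H = z + h_f = 44.4 + 23.80 = 68.20 m
P_hyd = ρgQH = 1026·9.81·0.0930·68.20 = 63.84 kW

P_hyd ≈ 63.8 kW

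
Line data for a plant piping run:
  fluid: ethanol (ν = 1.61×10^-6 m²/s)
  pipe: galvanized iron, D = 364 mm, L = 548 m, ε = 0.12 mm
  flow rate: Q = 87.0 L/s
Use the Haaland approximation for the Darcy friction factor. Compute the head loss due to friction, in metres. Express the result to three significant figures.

V = 4Q/(πD²) = 4·0.0870/(π·0.364²) = 0.8360 m/s
Re = VD/ν = 0.8360·0.364/1.61×10^-6 = 1.89×10^5 → turbulent
ε/D = 0.12/364 = 3.30×10^-4
Haaland: f = 0.01780
h_f = f(L/D)V²/(2g) = 0.01780·(548/0.364)·0.8360²/(2·9.81) = 0.9544 m

h_f ≈ 0.954 m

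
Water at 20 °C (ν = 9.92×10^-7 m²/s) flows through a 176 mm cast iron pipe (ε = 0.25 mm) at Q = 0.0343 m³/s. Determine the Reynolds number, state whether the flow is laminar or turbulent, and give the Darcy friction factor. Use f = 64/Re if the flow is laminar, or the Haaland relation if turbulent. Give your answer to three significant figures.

V = 4Q/(πD²) = 1.410 m/s
Re = VD/ν = 1.410·0.176/9.92×10^-7 = 2.50×10^5
Re > 4000 → turbulent; ε/D = 0.00142
Haaland: f = 0.02227

Re ≈ 2.50×10^5; turbulent; f ≈ 0.0223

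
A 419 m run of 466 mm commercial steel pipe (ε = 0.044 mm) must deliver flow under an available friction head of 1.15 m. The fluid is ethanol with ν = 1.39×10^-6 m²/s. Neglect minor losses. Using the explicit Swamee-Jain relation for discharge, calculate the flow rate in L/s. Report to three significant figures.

Swamee-Jain (Type II): Q = -0.965·√(gD⁵h_f/L)·ln[ε/(3.7D) + √(3.17ν²L/(gD³h_f))]
√(gD⁵h_f/L) = √(9.81·0.466⁵·1.15/419) = 0.02432
ε/(3.7D) = 2.55×10^-5; √(3.17ν²L/(gD³h_f)) = 4.74×10^-5
Q = -0.965·0.02432·ln(7.293×10^-5) = 0.2236 m³/s
Check: V = 1.31 m/s, Re = 4.40×10^5, f = 0.01463, h_f = 1.15 m ≈ 1.15 m ✓

Q ≈ 224 L/s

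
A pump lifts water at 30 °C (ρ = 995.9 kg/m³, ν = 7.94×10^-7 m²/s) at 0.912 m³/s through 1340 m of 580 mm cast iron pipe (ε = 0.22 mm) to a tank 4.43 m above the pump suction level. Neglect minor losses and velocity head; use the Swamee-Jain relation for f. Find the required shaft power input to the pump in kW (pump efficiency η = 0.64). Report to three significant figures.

V = 4Q/(πD²) = 3.452 m/s; Re = 2.52×10^6; ε/D = 3.79×10^-4; f = 0.01603
h_f = f(L/D)V²/2g = 22.49 m
Total head H = z + h_f = 4.43 + 22.49 = 26.92 m
P_hyd = ρgQH = 995.9·9.81·0.912·26.92 = 239.9 kW
P_shaft = P_hyd/η = 239.9/0.64 = 374.8 kW

P_shaft ≈ 375 kW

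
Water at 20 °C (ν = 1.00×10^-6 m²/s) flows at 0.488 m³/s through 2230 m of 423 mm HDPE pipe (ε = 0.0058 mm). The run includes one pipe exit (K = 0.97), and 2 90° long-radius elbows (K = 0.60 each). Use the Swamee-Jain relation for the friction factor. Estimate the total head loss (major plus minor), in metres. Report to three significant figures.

H_L ≈ 38.0 m

V = 4Q/(πD²) = 3.473 m/s; V²/2g = 0.6146 m
Re = 1.47×10^6, ε/D = 1.37×10^-5 → f = 0.01131 (Swamee-Jain)
Major: h_f = f(L/D)·V²/2g = 0.01131·5272·0.6146 = 36.64 m
Minor: ΣK = 2.17; h_m = ΣK·V²/2g = 1.334 m
Total H_L = 36.64 + 1.334 = 37.98 m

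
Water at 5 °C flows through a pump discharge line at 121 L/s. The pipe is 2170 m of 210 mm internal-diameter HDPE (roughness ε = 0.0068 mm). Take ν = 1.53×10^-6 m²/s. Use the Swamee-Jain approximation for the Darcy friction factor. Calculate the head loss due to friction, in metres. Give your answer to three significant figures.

V = 4Q/(πD²) = 4·0.121/(π·0.210²) = 3.493 m/s
Re = VD/ν = 3.493·0.210/1.53×10^-6 = 4.79×10^5 → turbulent
ε/D = 0.0068/210 = 3.24×10^-5
Swamee-Jain: f = 0.01368
h_f = f(L/D)V²/(2g) = 0.01368·(2170/0.210)·3.493²/(2·9.81) = 87.91 m

h_f ≈ 87.9 m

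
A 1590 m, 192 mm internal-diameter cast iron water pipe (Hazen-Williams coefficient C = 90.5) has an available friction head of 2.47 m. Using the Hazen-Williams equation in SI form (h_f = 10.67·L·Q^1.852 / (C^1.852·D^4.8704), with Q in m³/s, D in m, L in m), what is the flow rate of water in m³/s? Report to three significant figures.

Q ≈ 0.0100 m³/s

Rearranging: Q = [h_f·C^1.852·D^4.8704 / (10.67·L)]^(1/1.852)
Q = [2.47·90.5^1.852·0.192^4.8704 / (10.67·1590)]^0.540 = 0.01000 m³/s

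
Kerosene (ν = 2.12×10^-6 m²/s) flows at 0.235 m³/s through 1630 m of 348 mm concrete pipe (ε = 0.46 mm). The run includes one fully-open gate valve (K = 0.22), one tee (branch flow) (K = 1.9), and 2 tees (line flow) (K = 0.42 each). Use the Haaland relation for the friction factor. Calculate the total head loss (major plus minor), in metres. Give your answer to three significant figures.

H_L ≈ 32.4 m

V = 4Q/(πD²) = 2.471 m/s; V²/2g = 0.3111 m
Re = 4.06×10^5, ε/D = 0.00132 → f = 0.02161 (Haaland)
Major: h_f = f(L/D)·V²/2g = 0.02161·4684·0.3111 = 31.49 m
Minor: ΣK = 2.96; h_m = ΣK·V²/2g = 0.9209 m
Total H_L = 31.49 + 0.9209 = 32.41 m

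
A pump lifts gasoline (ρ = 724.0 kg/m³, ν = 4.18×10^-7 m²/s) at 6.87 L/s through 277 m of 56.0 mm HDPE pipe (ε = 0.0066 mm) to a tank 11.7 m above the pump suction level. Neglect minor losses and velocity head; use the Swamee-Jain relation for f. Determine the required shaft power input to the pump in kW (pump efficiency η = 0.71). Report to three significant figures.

V = 4Q/(πD²) = 2.789 m/s; Re = 3.74×10^5; ε/D = 1.18×10^-4; f = 0.01517
h_f = f(L/D)V²/2g = 29.76 m
Total head H = z + h_f = 11.7 + 29.76 = 41.46 m
P_hyd = ρgQH = 724.0·9.81·0.00687·41.46 = 2.023 kW
P_shaft = P_hyd/η = 2.023/0.71 = 2.849 kW

P_shaft ≈ 2.85 kW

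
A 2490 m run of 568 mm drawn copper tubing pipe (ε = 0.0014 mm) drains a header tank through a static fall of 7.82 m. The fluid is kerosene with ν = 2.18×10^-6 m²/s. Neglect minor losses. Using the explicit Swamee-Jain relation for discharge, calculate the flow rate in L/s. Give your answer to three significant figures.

Q ≈ 406 L/s

Swamee-Jain (Type II): Q = -0.965·√(gD⁵h_f/L)·ln[ε/(3.7D) + √(3.17ν²L/(gD³h_f))]
√(gD⁵h_f/L) = √(9.81·0.568⁵·7.82/2490) = 0.04268
ε/(3.7D) = 6.66×10^-7; √(3.17ν²L/(gD³h_f)) = 5.17×10^-5
Q = -0.965·0.04268·ln(5.232×10^-5) = 0.4060 m³/s
Check: V = 1.60 m/s, Re = 4.17×10^5, f = 0.01356, h_f = 7.78 m ≈ 7.82 m ✓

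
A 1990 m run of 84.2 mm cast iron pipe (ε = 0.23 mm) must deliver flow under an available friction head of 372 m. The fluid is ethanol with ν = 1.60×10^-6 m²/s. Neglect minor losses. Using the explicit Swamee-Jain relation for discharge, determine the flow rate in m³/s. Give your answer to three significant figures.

Q ≈ 0.0191 m³/s

Swamee-Jain (Type II): Q = -0.965·√(gD⁵h_f/L)·ln[ε/(3.7D) + √(3.17ν²L/(gD³h_f))]
√(gD⁵h_f/L) = √(9.81·0.0842⁵·372/1990) = 0.002786
ε/(3.7D) = 7.38×10^-4; √(3.17ν²L/(gD³h_f)) = 8.61×10^-5
Q = -0.965·0.002786·ln(8.244×10^-4) = 0.01909 m³/s
Check: V = 3.43 m/s, Re = 1.80×10^5, f = 0.02647, h_f = 375 m ≈ 372 m ✓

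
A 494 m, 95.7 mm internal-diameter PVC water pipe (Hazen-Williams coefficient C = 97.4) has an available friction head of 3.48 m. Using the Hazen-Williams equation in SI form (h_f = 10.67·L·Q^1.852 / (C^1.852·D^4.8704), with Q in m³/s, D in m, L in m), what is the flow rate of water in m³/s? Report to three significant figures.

Q ≈ 0.00390 m³/s

Rearranging: Q = [h_f·C^1.852·D^4.8704 / (10.67·L)]^(1/1.852)
Q = [3.48·97.4^1.852·0.0957^4.8704 / (10.67·494)]^0.540 = 0.003902 m³/s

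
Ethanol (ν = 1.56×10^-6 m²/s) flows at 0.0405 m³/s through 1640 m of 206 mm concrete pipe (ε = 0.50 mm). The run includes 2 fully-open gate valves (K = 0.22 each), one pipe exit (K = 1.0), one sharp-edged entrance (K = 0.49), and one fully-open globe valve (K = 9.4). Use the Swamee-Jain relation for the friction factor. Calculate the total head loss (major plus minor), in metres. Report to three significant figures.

V = 4Q/(πD²) = 1.215 m/s; V²/2g = 0.07526 m
Re = 1.60×10^5, ε/D = 0.00243 → f = 0.02583 (Swamee-Jain)
Major: h_f = f(L/D)·V²/2g = 0.02583·7961·0.07526 = 15.48 m
Minor: ΣK = 11.3; h_m = ΣK·V²/2g = 0.8527 m
Total H_L = 15.48 + 0.8527 = 16.33 m

H_L ≈ 16.3 m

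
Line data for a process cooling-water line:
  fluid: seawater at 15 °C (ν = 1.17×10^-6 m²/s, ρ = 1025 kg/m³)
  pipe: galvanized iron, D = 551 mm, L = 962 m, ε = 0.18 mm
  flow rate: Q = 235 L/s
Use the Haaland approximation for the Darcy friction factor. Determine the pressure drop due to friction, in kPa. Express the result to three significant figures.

Δp ≈ 14.3 kPa

V = 4Q/(πD²) = 4·0.235/(π·0.551²) = 0.9855 m/s
Re = VD/ν = 0.9855·0.551/1.17×10^-6 = 4.64×10^5 → turbulent
ε/D = 0.18/551 = 3.27×10^-4
Haaland: f = 0.01644
h_f = f(L/D)V²/(2g) = 0.01644·(962/0.551)·0.9855²/(2·9.81) = 1.421 m
Δp = ρg·h_f = 1025·9.81·1.421 = 14.29 kPa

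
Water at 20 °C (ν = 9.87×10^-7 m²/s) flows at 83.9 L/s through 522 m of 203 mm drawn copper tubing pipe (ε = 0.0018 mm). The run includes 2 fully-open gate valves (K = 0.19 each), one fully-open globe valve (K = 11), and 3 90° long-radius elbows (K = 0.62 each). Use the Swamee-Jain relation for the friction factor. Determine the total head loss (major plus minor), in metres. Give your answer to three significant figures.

V = 4Q/(πD²) = 2.592 m/s; V²/2g = 0.3425 m
Re = 5.33×10^5, ε/D = 8.87×10^-6 → f = 0.01309 (Swamee-Jain)
Major: h_f = f(L/D)·V²/2g = 0.01309·2571·0.3425 = 11.53 m
Minor: ΣK = 13.2; h_m = ΣK·V²/2g = 4.535 m
Total H_L = 11.53 + 4.535 = 16.06 m

H_L ≈ 16.1 m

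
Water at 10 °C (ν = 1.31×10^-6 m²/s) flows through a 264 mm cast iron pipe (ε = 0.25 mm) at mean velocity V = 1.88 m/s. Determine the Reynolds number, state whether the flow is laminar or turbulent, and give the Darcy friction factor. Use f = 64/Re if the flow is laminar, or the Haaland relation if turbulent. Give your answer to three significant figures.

Re = VD/ν = 1.880·0.264/1.31×10^-6 = 3.79×10^5
Re > 4000 → turbulent; ε/D = 9.47×10^-4
Haaland: f = 0.02012

Re ≈ 3.79×10^5; turbulent; f ≈ 0.0201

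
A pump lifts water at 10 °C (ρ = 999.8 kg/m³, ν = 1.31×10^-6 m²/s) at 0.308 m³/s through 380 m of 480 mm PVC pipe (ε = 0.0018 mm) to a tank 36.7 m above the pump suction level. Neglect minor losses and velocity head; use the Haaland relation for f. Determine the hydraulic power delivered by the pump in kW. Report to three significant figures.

P_hyd ≈ 115 kW

V = 4Q/(πD²) = 1.702 m/s; Re = 6.24×10^5; ε/D = 3.75×10^-6; f = 0.01261
h_f = f(L/D)V²/2g = 1.474 m
Total head H = z + h_f = 36.7 + 1.474 = 38.17 m
P_hyd = ρgQH = 999.8·9.81·0.308·38.17 = 115.3 kW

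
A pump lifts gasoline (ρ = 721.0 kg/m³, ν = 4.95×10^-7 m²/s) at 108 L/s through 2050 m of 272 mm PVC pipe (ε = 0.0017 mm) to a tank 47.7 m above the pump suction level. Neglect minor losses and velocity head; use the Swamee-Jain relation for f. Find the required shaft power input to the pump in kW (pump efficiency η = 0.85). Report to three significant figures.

V = 4Q/(πD²) = 1.859 m/s; Re = 1.02×10^6; ε/D = 6.25×10^-6; f = 0.01172
h_f = f(L/D)V²/2g = 15.56 m
Total head H = z + h_f = 47.7 + 15.56 = 63.26 m
P_hyd = ρgQH = 721.0·9.81·0.108·63.26 = 48.32 kW
P_shaft = P_hyd/η = 48.32/0.85 = 56.85 kW

P_shaft ≈ 56.8 kW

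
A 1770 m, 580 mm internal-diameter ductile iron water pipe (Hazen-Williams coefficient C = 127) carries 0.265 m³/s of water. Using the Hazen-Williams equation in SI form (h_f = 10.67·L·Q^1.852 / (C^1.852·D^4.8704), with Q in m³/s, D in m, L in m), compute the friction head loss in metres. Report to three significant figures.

h_f ≈ 2.91 m

h_f = 10.67·1770·0.265^1.852 / (127^1.852·0.580^4.8704) = 2.910 m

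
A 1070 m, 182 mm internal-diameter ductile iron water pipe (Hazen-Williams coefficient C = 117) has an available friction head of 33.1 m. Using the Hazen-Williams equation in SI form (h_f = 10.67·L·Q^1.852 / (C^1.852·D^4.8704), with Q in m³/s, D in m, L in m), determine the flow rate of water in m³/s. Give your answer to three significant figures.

Rearranging: Q = [h_f·C^1.852·D^4.8704 / (10.67·L)]^(1/1.852)
Q = [33.1·117^1.852·0.182^4.8704 / (10.67·1070)]^0.540 = 0.05650 m³/s

Q ≈ 0.0565 m³/s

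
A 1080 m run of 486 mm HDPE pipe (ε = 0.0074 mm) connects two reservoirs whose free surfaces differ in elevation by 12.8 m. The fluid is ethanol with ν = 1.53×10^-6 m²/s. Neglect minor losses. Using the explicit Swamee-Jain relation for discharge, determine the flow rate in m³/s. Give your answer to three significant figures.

Q ≈ 0.569 m³/s

Swamee-Jain (Type II): Q = -0.965·√(gD⁵h_f/L)·ln[ε/(3.7D) + √(3.17ν²L/(gD³h_f))]
√(gD⁵h_f/L) = √(9.81·0.486⁵·12.8/1080) = 0.05615
ε/(3.7D) = 4.12×10^-6; √(3.17ν²L/(gD³h_f)) = 2.36×10^-5
Q = -0.965·0.05615·ln(2.769×10^-5) = 0.5686 m³/s
Check: V = 3.07 m/s, Re = 9.74×10^5, f = 0.01202, h_f = 12.8 m ≈ 12.8 m ✓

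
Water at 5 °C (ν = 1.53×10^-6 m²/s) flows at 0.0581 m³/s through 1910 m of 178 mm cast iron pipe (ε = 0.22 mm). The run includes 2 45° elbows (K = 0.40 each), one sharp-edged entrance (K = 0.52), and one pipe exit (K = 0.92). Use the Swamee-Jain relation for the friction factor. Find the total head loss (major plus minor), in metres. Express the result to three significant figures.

H_L ≈ 65.5 m

V = 4Q/(πD²) = 2.335 m/s; V²/2g = 0.2778 m
Re = 2.72×10^5, ε/D = 0.00124 → f = 0.02176 (Swamee-Jain)
Major: h_f = f(L/D)·V²/2g = 0.02176·10730·0.2778 = 64.88 m
Minor: ΣK = 2.24; h_m = ΣK·V²/2g = 0.6224 m
Total H_L = 64.88 + 0.6224 = 65.50 m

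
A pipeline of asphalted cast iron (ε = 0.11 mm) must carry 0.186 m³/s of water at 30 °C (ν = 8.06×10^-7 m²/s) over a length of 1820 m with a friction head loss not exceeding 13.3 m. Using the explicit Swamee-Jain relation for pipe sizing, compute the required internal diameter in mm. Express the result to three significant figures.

D ≈ 368 mm

Swamee-Jain (Type III): D = 0.66·[ε^1.25·(LQ²/(gh_f))^4.75 + ν·Q^9.4·(L/(gh_f))^5.2]^0.04
LQ²/(gh_f) = 0.4826; L/(gh_f) = 13.95
Term 1 = ε^1.25·(…)^4.75 = 3.54×10^-7; Term 2 = ν·Q^9.4·(…)^5.2 = 9.80×10^-8
D = 0.66·(3.54×10^-7 + 9.80×10^-8)^0.04 = 0.3679 m = 368 mm
Check: V = 1.75 m/s, Re = 7.99×10^5, f = 0.01591, h_f = 12.3 m ≈ 13.3 m ✓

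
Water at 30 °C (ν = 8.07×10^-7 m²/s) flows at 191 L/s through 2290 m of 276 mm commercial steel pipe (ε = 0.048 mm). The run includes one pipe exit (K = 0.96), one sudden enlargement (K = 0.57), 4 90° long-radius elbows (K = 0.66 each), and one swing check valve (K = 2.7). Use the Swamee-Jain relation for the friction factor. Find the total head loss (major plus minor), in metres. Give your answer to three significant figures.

V = 4Q/(πD²) = 3.192 m/s; V²/2g = 0.5195 m
Re = 1.09×10^6, ε/D = 1.74×10^-4 → f = 0.01440 (Swamee-Jain)
Major: h_f = f(L/D)·V²/2g = 0.01440·8297·0.5195 = 62.06 m
Minor: ΣK = 6.87; h_m = ΣK·V²/2g = 3.569 m
Total H_L = 62.06 + 3.569 = 65.63 m

H_L ≈ 65.6 m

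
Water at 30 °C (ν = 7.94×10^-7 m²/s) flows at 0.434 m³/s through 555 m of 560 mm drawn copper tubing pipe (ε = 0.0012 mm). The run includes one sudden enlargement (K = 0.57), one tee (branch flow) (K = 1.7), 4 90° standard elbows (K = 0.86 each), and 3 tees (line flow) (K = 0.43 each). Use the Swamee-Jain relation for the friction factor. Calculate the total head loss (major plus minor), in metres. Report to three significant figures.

H_L ≈ 2.87 m

V = 4Q/(πD²) = 1.762 m/s; V²/2g = 0.1583 m
Re = 1.24×10^6, ε/D = 2.14×10^-6 → f = 0.01126 (Swamee-Jain)
Major: h_f = f(L/D)·V²/2g = 0.01126·991.1·0.1583 = 1.765 m
Minor: ΣK = 7.00; h_m = ΣK·V²/2g = 1.108 m
Total H_L = 1.765 + 1.108 = 2.873 m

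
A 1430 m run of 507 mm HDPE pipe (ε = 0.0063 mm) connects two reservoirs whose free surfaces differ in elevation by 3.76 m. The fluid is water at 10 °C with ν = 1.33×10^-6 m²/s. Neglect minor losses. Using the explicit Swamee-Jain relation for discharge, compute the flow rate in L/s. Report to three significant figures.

Q ≈ 284 L/s

Swamee-Jain (Type II): Q = -0.965·√(gD⁵h_f/L)·ln[ε/(3.7D) + √(3.17ν²L/(gD³h_f))]
√(gD⁵h_f/L) = √(9.81·0.507⁵·3.76/1430) = 0.02940
ε/(3.7D) = 3.36×10^-6; √(3.17ν²L/(gD³h_f)) = 4.08×10^-5
Q = -0.965·0.02940·ln(4.420×10^-5) = 0.2844 m³/s
Check: V = 1.41 m/s, Re = 5.37×10^5, f = 0.01313, h_f = 3.75 m ≈ 3.76 m ✓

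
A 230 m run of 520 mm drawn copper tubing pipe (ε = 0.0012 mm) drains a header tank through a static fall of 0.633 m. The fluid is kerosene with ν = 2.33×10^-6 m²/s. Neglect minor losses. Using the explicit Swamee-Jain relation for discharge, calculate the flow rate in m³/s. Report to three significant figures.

Swamee-Jain (Type II): Q = -0.965·√(gD⁵h_f/L)·ln[ε/(3.7D) + √(3.17ν²L/(gD³h_f))]
√(gD⁵h_f/L) = √(9.81·0.520⁵·0.633/230) = 0.03204
ε/(3.7D) = 6.24×10^-7; √(3.17ν²L/(gD³h_f)) = 6.73×10^-5
Q = -0.965·0.03204·ln(6.795×10^-5) = 0.2967 m³/s
Check: V = 1.40 m/s, Re = 3.12×10^5, f = 0.01430, h_f = 0.629 m ≈ 0.633 m ✓

Q ≈ 0.297 m³/s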